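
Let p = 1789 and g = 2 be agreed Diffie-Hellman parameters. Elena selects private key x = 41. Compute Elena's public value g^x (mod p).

173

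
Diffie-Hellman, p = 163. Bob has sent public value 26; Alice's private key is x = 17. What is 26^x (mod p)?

14

Shared key K = 26^17 mod 163.
26^1 ≡ 26 (mod 163)
26^2 = (26^1)^2 ≡ 26^2 = 676 ≡ 24 (mod 163)
26^4 = (26^2)^2 ≡ 24^2 = 576 ≡ 87 (mod 163)
26^8 = (26^4)^2 ≡ 87^2 = 7569 ≡ 71 (mod 163)
26^16 = (26^8)^2 ≡ 71^2 = 5041 ≡ 151 (mod 163)
26^17 = 26^16 · 26^1 ≡ 151 · 26 ≡ 14 (mod 163).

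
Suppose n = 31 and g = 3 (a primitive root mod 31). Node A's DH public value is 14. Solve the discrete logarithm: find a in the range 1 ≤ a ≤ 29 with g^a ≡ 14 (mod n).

22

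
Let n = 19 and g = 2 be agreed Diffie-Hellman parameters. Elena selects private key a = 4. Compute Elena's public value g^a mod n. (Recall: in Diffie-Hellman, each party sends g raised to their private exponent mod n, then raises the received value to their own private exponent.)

Public value = 2^4 mod 19.
2^1 ≡ 2 (mod 19)
2^2 = (2^1)^2 ≡ 2^2 = 4 ≡ 4 (mod 19)
2^4 = (2^2)^2 ≡ 4^2 = 16 ≡ 16 (mod 19)

16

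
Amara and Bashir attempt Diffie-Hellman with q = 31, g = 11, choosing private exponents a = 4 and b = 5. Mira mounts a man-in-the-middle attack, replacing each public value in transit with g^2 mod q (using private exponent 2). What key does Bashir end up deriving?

5

Bashir receives Mira's public value M = 11^2 mod 31 instead of the honest one.
11^1 ≡ 11 (mod 31)
11^2 = (11^1)^2 ≡ 11^2 = 121 ≡ 28 (mod 31)
So M = 28. Bashir computes K = M^5 mod 31.
28^1 ≡ 28 (mod 31)
28^2 = (28^1)^2 ≡ 28^2 = 784 ≡ 9 (mod 31)
28^4 = (28^2)^2 ≡ 9^2 = 81 ≡ 19 (mod 31)
28^5 = 28^4 · 28^1 ≡ 19 · 28 ≡ 5 (mod 31).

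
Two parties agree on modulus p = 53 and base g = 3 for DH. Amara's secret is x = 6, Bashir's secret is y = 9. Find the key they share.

Bashir sends B = g^y mod p = 3^9 mod 53.
3^1 ≡ 3 (mod 53)
3^2 = (3^1)^2 ≡ 3^2 = 9 ≡ 9 (mod 53)
3^4 = (3^2)^2 ≡ 9^2 = 81 ≡ 28 (mod 53)
3^8 = (3^4)^2 ≡ 28^2 = 784 ≡ 42 (mod 53)
3^9 = 3^8 · 3^1 ≡ 42 · 3 ≡ 20 (mod 53).
So B = 20. Amara then computes K = B^x mod p = 20^6 mod 53.
20^1 ≡ 20 (mod 53)
20^2 = (20^1)^2 ≡ 20^2 = 400 ≡ 29 (mod 53)
20^4 = (20^2)^2 ≡ 29^2 = 841 ≡ 46 (mod 53)
20^6 = 20^4 · 20^2 ≡ 46 · 29 ≡ 9 (mod 53).

9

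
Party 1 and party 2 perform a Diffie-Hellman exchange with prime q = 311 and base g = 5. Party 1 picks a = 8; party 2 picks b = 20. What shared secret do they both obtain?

Party 2 sends B = g^b mod q = 5^20 mod 311.
5^1 ≡ 5 (mod 311)
5^2 = (5^1)^2 ≡ 5^2 = 25 ≡ 25 (mod 311)
5^4 = (5^2)^2 ≡ 25^2 = 625 ≡ 3 (mod 311)
5^8 = (5^4)^2 ≡ 3^2 = 9 ≡ 9 (mod 311)
5^16 = (5^8)^2 ≡ 9^2 = 81 ≡ 81 (mod 311)
5^20 = 5^16 · 5^4 ≡ 81 · 3 ≡ 243 (mod 311).
So B = 243. Party 1 then computes K = B^a mod q = 243^8 mod 311.
243^1 ≡ 243 (mod 311)
243^2 = (243^1)^2 ≡ 243^2 = 59049 ≡ 270 (mod 311)
243^4 = (243^2)^2 ≡ 270^2 = 72900 ≡ 126 (mod 311)
243^8 = (243^4)^2 ≡ 126^2 = 15876 ≡ 15 (mod 311)

15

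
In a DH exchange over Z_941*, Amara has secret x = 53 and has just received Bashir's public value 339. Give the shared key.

769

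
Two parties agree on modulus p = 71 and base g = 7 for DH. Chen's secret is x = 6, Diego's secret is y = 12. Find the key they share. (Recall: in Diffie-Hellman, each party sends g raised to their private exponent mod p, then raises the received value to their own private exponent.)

49

Chen sends A = g^x mod p = 7^6 mod 71.
7^1 ≡ 7 (mod 71)
7^2 = (7^1)^2 ≡ 7^2 = 49 ≡ 49 (mod 71)
7^4 = (7^2)^2 ≡ 49^2 = 2401 ≡ 58 (mod 71)
7^6 = 7^4 · 7^2 ≡ 58 · 49 ≡ 2 (mod 71).
So A = 2. Diego then computes K = A^y mod p = 2^12 mod 71.
2^1 ≡ 2 (mod 71)
2^2 = (2^1)^2 ≡ 2^2 = 4 ≡ 4 (mod 71)
2^4 = (2^2)^2 ≡ 4^2 = 16 ≡ 16 (mod 71)
2^8 = (2^4)^2 ≡ 16^2 = 256 ≡ 43 (mod 71)
2^12 = 2^8 · 2^4 ≡ 43 · 16 ≡ 49 (mod 71).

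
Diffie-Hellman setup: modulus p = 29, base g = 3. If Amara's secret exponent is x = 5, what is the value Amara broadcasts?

11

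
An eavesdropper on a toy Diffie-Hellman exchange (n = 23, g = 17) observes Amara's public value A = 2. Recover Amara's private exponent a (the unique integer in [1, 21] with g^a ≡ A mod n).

16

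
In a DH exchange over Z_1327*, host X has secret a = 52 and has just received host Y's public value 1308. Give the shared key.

794

Shared key K = 1308^52 mod 1327.
1308^1 ≡ 1308 (mod 1327)
1308^2 = (1308^1)^2 ≡ 1308^2 = 1710864 ≡ 361 (mod 1327)
1308^4 = (1308^2)^2 ≡ 361^2 = 130321 ≡ 275 (mod 1327)
1308^8 = (1308^4)^2 ≡ 275^2 = 75625 ≡ 1313 (mod 1327)
1308^16 = (1308^8)^2 ≡ 1313^2 = 1723969 ≡ 196 (mod 1327)
1308^32 = (1308^16)^2 ≡ 196^2 = 38416 ≡ 1260 (mod 1327)
1308^52 = 1308^32 · 1308^16 · 1308^4 ≡ 1260 · 196 · 275 ≡ 794 (mod 1327).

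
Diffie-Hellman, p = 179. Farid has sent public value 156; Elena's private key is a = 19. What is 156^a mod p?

57

Shared key K = 156^19 mod 179.
156^1 ≡ 156 (mod 179)
156^2 = (156^1)^2 ≡ 156^2 = 24336 ≡ 171 (mod 179)
156^4 = (156^2)^2 ≡ 171^2 = 29241 ≡ 64 (mod 179)
156^8 = (156^4)^2 ≡ 64^2 = 4096 ≡ 158 (mod 179)
156^16 = (156^8)^2 ≡ 158^2 = 24964 ≡ 83 (mod 179)
156^19 = 156^16 · 156^2 · 156^1 ≡ 83 · 171 · 156 ≡ 57 (mod 179).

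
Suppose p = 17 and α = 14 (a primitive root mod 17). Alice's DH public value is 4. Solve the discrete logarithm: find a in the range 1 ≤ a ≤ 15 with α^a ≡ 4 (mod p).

Try successive powers of 14 modulo 17:
14^1 ≡ 14
14^2 ≡ 9
14^3 ≡ 7
14^4 ≡ 13
14^5 ≡ 12
14^6 ≡ 15
14^7 ≡ 6
14^8 ≡ 16
14^9 ≡ 3
14^10 ≡ 8
14^11 ≡ 10
14^12 ≡ 4
Found: a = 12.

12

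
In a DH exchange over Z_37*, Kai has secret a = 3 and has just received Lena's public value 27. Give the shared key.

36

Shared key K = 27^3 mod 37.
27^1 ≡ 27 (mod 37)
27^2 = (27^1)^2 ≡ 27^2 = 729 ≡ 26 (mod 37)
27^3 = 27^2 · 27^1 ≡ 26 · 27 ≡ 36 (mod 37).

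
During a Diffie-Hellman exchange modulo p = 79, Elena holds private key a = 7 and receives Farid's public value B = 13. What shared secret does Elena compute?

2

Shared key K = 13^7 mod 79.
13^1 ≡ 13 (mod 79)
13^2 = (13^1)^2 ≡ 13^2 = 169 ≡ 11 (mod 79)
13^4 = (13^2)^2 ≡ 11^2 = 121 ≡ 42 (mod 79)
13^7 = 13^4 · 13^2 · 13^1 ≡ 42 · 11 · 13 ≡ 2 (mod 79).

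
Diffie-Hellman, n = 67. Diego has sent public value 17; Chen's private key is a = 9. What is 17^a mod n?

Shared key K = 17^9 mod 67.
17^1 ≡ 17 (mod 67)
17^2 = (17^1)^2 ≡ 17^2 = 289 ≡ 21 (mod 67)
17^4 = (17^2)^2 ≡ 21^2 = 441 ≡ 39 (mod 67)
17^8 = (17^4)^2 ≡ 39^2 = 1521 ≡ 47 (mod 67)
17^9 = 17^8 · 17^1 ≡ 47 · 17 ≡ 62 (mod 67).

62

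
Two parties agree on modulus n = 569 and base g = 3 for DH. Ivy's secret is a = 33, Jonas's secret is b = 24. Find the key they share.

Ivy sends A = g^a mod n = 3^33 mod 569.
3^1 ≡ 3 (mod 569)
3^2 = (3^1)^2 ≡ 3^2 = 9 ≡ 9 (mod 569)
3^4 = (3^2)^2 ≡ 9^2 = 81 ≡ 81 (mod 569)
3^8 = (3^4)^2 ≡ 81^2 = 6561 ≡ 302 (mod 569)
3^16 = (3^8)^2 ≡ 302^2 = 91204 ≡ 164 (mod 569)
3^32 = (3^16)^2 ≡ 164^2 = 26896 ≡ 153 (mod 569)
3^33 = 3^32 · 3^1 ≡ 153 · 3 ≡ 459 (mod 569).
So A = 459. Jonas then computes K = A^b mod n = 459^24 mod 569.
459^1 ≡ 459 (mod 569)
459^2 = (459^1)^2 ≡ 459^2 = 210681 ≡ 151 (mod 569)
459^4 = (459^2)^2 ≡ 151^2 = 22801 ≡ 41 (mod 569)
459^8 = (459^4)^2 ≡ 41^2 = 1681 ≡ 543 (mod 569)
459^16 = (459^8)^2 ≡ 543^2 = 294849 ≡ 107 (mod 569)
459^24 = 459^16 · 459^8 ≡ 107 · 543 ≡ 63 (mod 569).

63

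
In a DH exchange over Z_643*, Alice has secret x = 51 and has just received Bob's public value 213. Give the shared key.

81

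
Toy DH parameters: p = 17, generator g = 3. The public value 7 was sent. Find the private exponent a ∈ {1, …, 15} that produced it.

11

Try successive powers of 3 modulo 17:
3^1 ≡ 3
3^2 ≡ 9
3^3 ≡ 10
3^4 ≡ 13
3^5 ≡ 5
3^6 ≡ 15
3^7 ≡ 11
3^8 ≡ 16
3^9 ≡ 14
3^10 ≡ 8
3^11 ≡ 7
Found: a = 11.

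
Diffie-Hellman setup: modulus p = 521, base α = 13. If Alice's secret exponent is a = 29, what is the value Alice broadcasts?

Public value = 13^29 (mod 521).
13^1 ≡ 13 (mod 521)
13^2 = (13^1)^2 ≡ 13^2 = 169 ≡ 169 (mod 521)
13^4 = (13^2)^2 ≡ 169^2 = 28561 ≡ 427 (mod 521)
13^8 = (13^4)^2 ≡ 427^2 = 182329 ≡ 500 (mod 521)
13^16 = (13^8)^2 ≡ 500^2 = 250000 ≡ 441 (mod 521)
13^29 = 13^16 · 13^8 · 13^4 · 13^1 ≡ 441 · 500 · 427 · 13 ≡ 301 (mod 521).

301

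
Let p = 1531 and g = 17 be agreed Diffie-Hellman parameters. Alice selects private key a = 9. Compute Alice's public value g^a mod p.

7

Public value = 17^9 mod 1531.
17^1 ≡ 17 (mod 1531)
17^2 = (17^1)^2 ≡ 17^2 = 289 ≡ 289 (mod 1531)
17^4 = (17^2)^2 ≡ 289^2 = 83521 ≡ 847 (mod 1531)
17^8 = (17^4)^2 ≡ 847^2 = 717409 ≡ 901 (mod 1531)
17^9 = 17^8 · 17^1 ≡ 901 · 17 ≡ 7 (mod 1531).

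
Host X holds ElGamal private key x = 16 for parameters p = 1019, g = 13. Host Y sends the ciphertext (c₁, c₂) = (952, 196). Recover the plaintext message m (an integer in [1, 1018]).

Shared mask s = c₁^x mod p = 952^16 mod 1019.
952^1 ≡ 952 (mod 1019)
952^2 = (952^1)^2 ≡ 952^2 = 906304 ≡ 413 (mod 1019)
952^4 = (952^2)^2 ≡ 413^2 = 170569 ≡ 396 (mod 1019)
952^8 = (952^4)^2 ≡ 396^2 = 156816 ≡ 909 (mod 1019)
952^16 = (952^8)^2 ≡ 909^2 = 826281 ≡ 891 (mod 1019)
So s = 891; s⁻¹ ≡ 406 (mod 1019).
m = c₂ · s⁻¹ mod 1019 = 196 · 406 mod 1019 = 94.

94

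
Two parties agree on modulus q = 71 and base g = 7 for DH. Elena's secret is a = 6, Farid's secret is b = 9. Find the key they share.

15

Elena sends A = g^a mod q = 7^6 mod 71.
7^1 ≡ 7 (mod 71)
7^2 = (7^1)^2 ≡ 7^2 = 49 ≡ 49 (mod 71)
7^4 = (7^2)^2 ≡ 49^2 = 2401 ≡ 58 (mod 71)
7^6 = 7^4 · 7^2 ≡ 58 · 49 ≡ 2 (mod 71).
So A = 2. Farid then computes K = A^b mod q = 2^9 mod 71.
2^1 ≡ 2 (mod 71)
2^2 = (2^1)^2 ≡ 2^2 = 4 ≡ 4 (mod 71)
2^4 = (2^2)^2 ≡ 4^2 = 16 ≡ 16 (mod 71)
2^8 = (2^4)^2 ≡ 16^2 = 256 ≡ 43 (mod 71)
2^9 = 2^8 · 2^1 ≡ 43 · 2 ≡ 15 (mod 71).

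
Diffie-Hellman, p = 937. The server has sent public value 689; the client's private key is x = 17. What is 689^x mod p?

Shared key K = 689^17 mod 937.
689^1 ≡ 689 (mod 937)
689^2 = (689^1)^2 ≡ 689^2 = 474721 ≡ 599 (mod 937)
689^4 = (689^2)^2 ≡ 599^2 = 358801 ≡ 867 (mod 937)
689^8 = (689^4)^2 ≡ 867^2 = 751689 ≡ 215 (mod 937)
689^16 = (689^8)^2 ≡ 215^2 = 46225 ≡ 312 (mod 937)
689^17 = 689^16 · 689^1 ≡ 312 · 689 ≡ 395 (mod 937).

395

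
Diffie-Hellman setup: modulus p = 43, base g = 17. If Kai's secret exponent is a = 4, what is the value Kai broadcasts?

15

Public value = 17^4 mod 43.
17^1 ≡ 17 (mod 43)
17^2 = (17^1)^2 ≡ 17^2 = 289 ≡ 31 (mod 43)
17^4 = (17^2)^2 ≡ 31^2 = 961 ≡ 15 (mod 43)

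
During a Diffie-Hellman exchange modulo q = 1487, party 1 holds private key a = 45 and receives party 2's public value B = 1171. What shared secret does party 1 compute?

1449

Shared key K = 1171^45 mod 1487.
1171^1 ≡ 1171 (mod 1487)
1171^2 = (1171^1)^2 ≡ 1171^2 = 1371241 ≡ 227 (mod 1487)
1171^4 = (1171^2)^2 ≡ 227^2 = 51529 ≡ 971 (mod 1487)
1171^8 = (1171^4)^2 ≡ 971^2 = 942841 ≡ 83 (mod 1487)
1171^16 = (1171^8)^2 ≡ 83^2 = 6889 ≡ 941 (mod 1487)
1171^32 = (1171^16)^2 ≡ 941^2 = 885481 ≡ 716 (mod 1487)
1171^45 = 1171^32 · 1171^8 · 1171^4 · 1171^1 ≡ 716 · 83 · 971 · 1171 ≡ 1449 (mod 1487).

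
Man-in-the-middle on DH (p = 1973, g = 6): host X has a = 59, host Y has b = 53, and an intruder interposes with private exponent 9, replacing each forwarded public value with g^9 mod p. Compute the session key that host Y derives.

Host Y receives an intruder's public value M = 6^9 mod 1973 instead of the honest one.
6^1 ≡ 6 (mod 1973)
6^2 = (6^1)^2 ≡ 6^2 = 36 ≡ 36 (mod 1973)
6^4 = (6^2)^2 ≡ 36^2 = 1296 ≡ 1296 (mod 1973)
6^8 = (6^4)^2 ≡ 1296^2 = 1679616 ≡ 593 (mod 1973)
6^9 = 6^8 · 6^1 ≡ 593 · 6 ≡ 1585 (mod 1973).
So M = 1585. Host Y computes K = M^53 mod 1973.
1585^1 ≡ 1585 (mod 1973)
1585^2 = (1585^1)^2 ≡ 1585^2 = 2512225 ≡ 596 (mod 1973)
1585^4 = (1585^2)^2 ≡ 596^2 = 355216 ≡ 76 (mod 1973)
1585^8 = (1585^4)^2 ≡ 76^2 = 5776 ≡ 1830 (mod 1973)
1585^16 = (1585^8)^2 ≡ 1830^2 = 3348900 ≡ 719 (mod 1973)
1585^32 = (1585^16)^2 ≡ 719^2 = 516961 ≡ 35 (mod 1973)
1585^53 = 1585^32 · 1585^16 · 1585^4 · 1585^1 ≡ 35 · 719 · 76 · 1585 ≡ 1483 (mod 1973).

1483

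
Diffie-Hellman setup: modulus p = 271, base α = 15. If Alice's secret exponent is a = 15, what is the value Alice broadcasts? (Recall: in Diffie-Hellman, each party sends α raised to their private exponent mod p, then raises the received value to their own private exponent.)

Public value = 15^15 mod 271.
15^1 ≡ 15 (mod 271)
15^2 = (15^1)^2 ≡ 15^2 = 225 ≡ 225 (mod 271)
15^4 = (15^2)^2 ≡ 225^2 = 50625 ≡ 219 (mod 271)
15^8 = (15^4)^2 ≡ 219^2 = 47961 ≡ 265 (mod 271)
15^15 = 15^8 · 15^4 · 15^2 · 15^1 ≡ 265 · 219 · 225 · 15 ≡ 165 (mod 271).

165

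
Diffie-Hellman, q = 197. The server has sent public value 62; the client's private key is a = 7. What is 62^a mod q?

33

Shared key K = 62^7 mod 197.
62^1 ≡ 62 (mod 197)
62^2 = (62^1)^2 ≡ 62^2 = 3844 ≡ 101 (mod 197)
62^4 = (62^2)^2 ≡ 101^2 = 10201 ≡ 154 (mod 197)
62^7 = 62^4 · 62^2 · 62^1 ≡ 154 · 101 · 62 ≡ 33 (mod 197).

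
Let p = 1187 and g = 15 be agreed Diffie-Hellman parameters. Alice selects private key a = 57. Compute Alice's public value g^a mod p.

547

Public value = 15^57 mod 1187.
15^1 ≡ 15 (mod 1187)
15^2 = (15^1)^2 ≡ 15^2 = 225 ≡ 225 (mod 1187)
15^4 = (15^2)^2 ≡ 225^2 = 50625 ≡ 771 (mod 1187)
15^8 = (15^4)^2 ≡ 771^2 = 594441 ≡ 941 (mod 1187)
15^16 = (15^8)^2 ≡ 941^2 = 885481 ≡ 1166 (mod 1187)
15^32 = (15^16)^2 ≡ 1166^2 = 1359556 ≡ 441 (mod 1187)
15^57 = 15^32 · 15^16 · 15^8 · 15^1 ≡ 441 · 1166 · 941 · 15 ≡ 547 (mod 1187).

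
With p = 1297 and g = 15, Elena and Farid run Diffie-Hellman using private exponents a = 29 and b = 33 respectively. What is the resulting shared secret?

1227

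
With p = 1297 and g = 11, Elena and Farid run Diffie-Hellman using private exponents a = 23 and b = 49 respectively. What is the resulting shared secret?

Farid sends B = g^b mod p = 11^49 mod 1297.
11^1 ≡ 11 (mod 1297)
11^2 = (11^1)^2 ≡ 11^2 = 121 ≡ 121 (mod 1297)
11^4 = (11^2)^2 ≡ 121^2 = 14641 ≡ 374 (mod 1297)
11^8 = (11^4)^2 ≡ 374^2 = 139876 ≡ 1097 (mod 1297)
11^16 = (11^8)^2 ≡ 1097^2 = 1203409 ≡ 1090 (mod 1297)
11^32 = (11^16)^2 ≡ 1090^2 = 1188100 ≡ 48 (mod 1297)
11^49 = 11^32 · 11^16 · 11^1 ≡ 48 · 1090 · 11 ≡ 949 (mod 1297).
So B = 949. Elena then computes K = B^a mod p = 949^23 mod 1297.
949^1 ≡ 949 (mod 1297)
949^2 = (949^1)^2 ≡ 949^2 = 900601 ≡ 483 (mod 1297)
949^4 = (949^2)^2 ≡ 483^2 = 233289 ≡ 1126 (mod 1297)
949^8 = (949^4)^2 ≡ 1126^2 = 1267876 ≡ 707 (mod 1297)
949^16 = (949^8)^2 ≡ 707^2 = 499849 ≡ 504 (mod 1297)
949^23 = 949^16 · 949^4 · 949^2 · 949^1 ≡ 504 · 1126 · 483 · 949 ≡ 1257 (mod 1297).

1257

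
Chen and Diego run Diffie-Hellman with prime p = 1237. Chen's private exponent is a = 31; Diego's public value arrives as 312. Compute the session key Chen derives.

Shared key K = 312^31 mod 1237.
312^1 ≡ 312 (mod 1237)
312^2 = (312^1)^2 ≡ 312^2 = 97344 ≡ 858 (mod 1237)
312^4 = (312^2)^2 ≡ 858^2 = 736164 ≡ 149 (mod 1237)
312^8 = (312^4)^2 ≡ 149^2 = 22201 ≡ 1172 (mod 1237)
312^16 = (312^8)^2 ≡ 1172^2 = 1373584 ≡ 514 (mod 1237)
312^31 = 312^16 · 312^8 · 312^4 · 312^2 · 312^1 ≡ 514 · 1172 · 149 · 858 · 312 ≡ 260 (mod 1237).

260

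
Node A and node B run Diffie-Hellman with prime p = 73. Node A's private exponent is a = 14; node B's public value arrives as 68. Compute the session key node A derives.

Shared key K = 68^14 mod 73.
68^1 ≡ 68 (mod 73)
68^2 = (68^1)^2 ≡ 68^2 = 4624 ≡ 25 (mod 73)
68^4 = (68^2)^2 ≡ 25^2 = 625 ≡ 41 (mod 73)
68^8 = (68^4)^2 ≡ 41^2 = 1681 ≡ 2 (mod 73)
68^14 = 68^8 · 68^4 · 68^2 ≡ 2 · 41 · 25 ≡ 6 (mod 73).

6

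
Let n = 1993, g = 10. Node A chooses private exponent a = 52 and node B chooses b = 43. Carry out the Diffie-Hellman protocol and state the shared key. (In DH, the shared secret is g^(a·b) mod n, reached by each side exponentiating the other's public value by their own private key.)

Node A sends A = g^a mod n = 10^52 mod 1993.
10^1 ≡ 10 (mod 1993)
10^2 = (10^1)^2 ≡ 10^2 = 100 ≡ 100 (mod 1993)
10^4 = (10^2)^2 ≡ 100^2 = 10000 ≡ 35 (mod 1993)
10^8 = (10^4)^2 ≡ 35^2 = 1225 ≡ 1225 (mod 1993)
10^16 = (10^8)^2 ≡ 1225^2 = 1500625 ≡ 1889 (mod 1993)
10^32 = (10^16)^2 ≡ 1889^2 = 3568321 ≡ 851 (mod 1993)
10^52 = 10^32 · 10^16 · 10^4 ≡ 851 · 1889 · 35 ≡ 1475 (mod 1993).
So A = 1475. Node B then computes K = A^b mod n = 1475^43 mod 1993.
1475^1 ≡ 1475 (mod 1993)
1475^2 = (1475^1)^2 ≡ 1475^2 = 2175625 ≡ 1262 (mod 1993)
1475^4 = (1475^2)^2 ≡ 1262^2 = 1592644 ≡ 237 (mod 1993)
1475^8 = (1475^4)^2 ≡ 237^2 = 56169 ≡ 365 (mod 1993)
1475^16 = (1475^8)^2 ≡ 365^2 = 133225 ≡ 1687 (mod 1993)
1475^32 = (1475^16)^2 ≡ 1687^2 = 2845969 ≡ 1958 (mod 1993)
1475^43 = 1475^32 · 1475^8 · 1475^2 · 1475^1 ≡ 1958 · 365 · 1262 · 1475 ≡ 1832 (mod 1993).

1832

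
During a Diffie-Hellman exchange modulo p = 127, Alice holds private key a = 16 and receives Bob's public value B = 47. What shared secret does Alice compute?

Shared key K = 47^16 mod 127.
47^1 ≡ 47 (mod 127)
47^2 = (47^1)^2 ≡ 47^2 = 2209 ≡ 50 (mod 127)
47^4 = (47^2)^2 ≡ 50^2 = 2500 ≡ 87 (mod 127)
47^8 = (47^4)^2 ≡ 87^2 = 7569 ≡ 76 (mod 127)
47^16 = (47^8)^2 ≡ 76^2 = 5776 ≡ 61 (mod 127)

61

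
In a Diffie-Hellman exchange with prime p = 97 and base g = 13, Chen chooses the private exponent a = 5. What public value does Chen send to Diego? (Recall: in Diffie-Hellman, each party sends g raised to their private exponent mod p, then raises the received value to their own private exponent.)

Public value = 13^5 mod 97.
13^1 ≡ 13 (mod 97)
13^2 = (13^1)^2 ≡ 13^2 = 169 ≡ 72 (mod 97)
13^4 = (13^2)^2 ≡ 72^2 = 5184 ≡ 43 (mod 97)
13^5 = 13^4 · 13^1 ≡ 43 · 13 ≡ 74 (mod 97).

74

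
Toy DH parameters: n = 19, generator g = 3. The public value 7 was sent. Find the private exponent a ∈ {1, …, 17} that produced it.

6

Try successive powers of 3 modulo 19:
3^1 ≡ 3
3^2 ≡ 9
3^3 ≡ 8
3^4 ≡ 5
3^5 ≡ 15
3^6 ≡ 7
Found: a = 6.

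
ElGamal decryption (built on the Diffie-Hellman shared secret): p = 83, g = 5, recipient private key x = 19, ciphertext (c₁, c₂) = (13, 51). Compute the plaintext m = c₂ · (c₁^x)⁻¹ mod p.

53

Shared mask s = c₁^x mod p = 13^19 mod 83.
13^1 ≡ 13 (mod 83)
13^2 = (13^1)^2 ≡ 13^2 = 169 ≡ 3 (mod 83)
13^4 = (13^2)^2 ≡ 3^2 = 9 ≡ 9 (mod 83)
13^8 = (13^4)^2 ≡ 9^2 = 81 ≡ 81 (mod 83)
13^16 = (13^8)^2 ≡ 81^2 = 6561 ≡ 4 (mod 83)
13^19 = 13^16 · 13^2 · 13^1 ≡ 4 · 3 · 13 ≡ 73 (mod 83).
So s = 73; s⁻¹ ≡ 58 (mod 83).
m = c₂ · s⁻¹ mod 83 = 51 · 58 mod 83 = 53.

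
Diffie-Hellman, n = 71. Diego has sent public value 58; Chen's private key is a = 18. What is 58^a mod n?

49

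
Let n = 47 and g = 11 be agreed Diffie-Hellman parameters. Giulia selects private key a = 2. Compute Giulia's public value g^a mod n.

Public value = 11^2 mod 47.
11^1 ≡ 11 (mod 47)
11^2 = (11^1)^2 ≡ 11^2 = 121 ≡ 27 (mod 47)

27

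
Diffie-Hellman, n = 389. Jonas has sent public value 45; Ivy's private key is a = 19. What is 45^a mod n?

111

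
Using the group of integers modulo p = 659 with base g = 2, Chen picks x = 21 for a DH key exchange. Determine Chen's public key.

214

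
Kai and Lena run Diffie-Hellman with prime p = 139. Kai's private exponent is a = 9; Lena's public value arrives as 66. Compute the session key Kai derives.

116

Shared key K = 66^9 mod 139.
66^1 ≡ 66 (mod 139)
66^2 = (66^1)^2 ≡ 66^2 = 4356 ≡ 47 (mod 139)
66^4 = (66^2)^2 ≡ 47^2 = 2209 ≡ 124 (mod 139)
66^8 = (66^4)^2 ≡ 124^2 = 15376 ≡ 86 (mod 139)
66^9 = 66^8 · 66^1 ≡ 86 · 66 ≡ 116 (mod 139).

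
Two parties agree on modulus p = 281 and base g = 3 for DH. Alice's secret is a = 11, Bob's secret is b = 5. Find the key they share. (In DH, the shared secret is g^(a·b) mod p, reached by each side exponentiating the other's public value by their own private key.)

216

Bob sends B = g^b mod p = 3^5 mod 281.
3^1 ≡ 3 (mod 281)
3^2 = (3^1)^2 ≡ 3^2 = 9 ≡ 9 (mod 281)
3^4 = (3^2)^2 ≡ 9^2 = 81 ≡ 81 (mod 281)
3^5 = 3^4 · 3^1 ≡ 81 · 3 ≡ 243 (mod 281).
So B = 243. Alice then computes K = B^a mod p = 243^11 mod 281.
243^1 ≡ 243 (mod 281)
243^2 = (243^1)^2 ≡ 243^2 = 59049 ≡ 39 (mod 281)
243^4 = (243^2)^2 ≡ 39^2 = 1521 ≡ 116 (mod 281)
243^8 = (243^4)^2 ≡ 116^2 = 13456 ≡ 249 (mod 281)
243^11 = 243^8 · 243^2 · 243^1 ≡ 249 · 39 · 243 ≡ 216 (mod 281).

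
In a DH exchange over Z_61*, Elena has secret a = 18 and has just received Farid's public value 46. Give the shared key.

Shared key K = 46^18 mod 61.
46^1 ≡ 46 (mod 61)
46^2 = (46^1)^2 ≡ 46^2 = 2116 ≡ 42 (mod 61)
46^4 = (46^2)^2 ≡ 42^2 = 1764 ≡ 56 (mod 61)
46^8 = (46^4)^2 ≡ 56^2 = 3136 ≡ 25 (mod 61)
46^16 = (46^8)^2 ≡ 25^2 = 625 ≡ 15 (mod 61)
46^18 = 46^16 · 46^2 ≡ 15 · 42 ≡ 20 (mod 61).

20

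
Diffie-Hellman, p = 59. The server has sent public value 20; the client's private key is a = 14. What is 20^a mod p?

Shared key K = 20^14 mod 59.
20^1 ≡ 20 (mod 59)
20^2 = (20^1)^2 ≡ 20^2 = 400 ≡ 46 (mod 59)
20^4 = (20^2)^2 ≡ 46^2 = 2116 ≡ 51 (mod 59)
20^8 = (20^4)^2 ≡ 51^2 = 2601 ≡ 5 (mod 59)
20^14 = 20^8 · 20^4 · 20^2 ≡ 5 · 51 · 46 ≡ 48 (mod 59).

48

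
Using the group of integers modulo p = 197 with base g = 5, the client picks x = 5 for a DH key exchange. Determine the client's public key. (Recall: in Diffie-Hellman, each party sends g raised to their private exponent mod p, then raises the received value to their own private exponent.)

170

Public value = 5^5 (mod 197).
5^1 ≡ 5 (mod 197)
5^2 = (5^1)^2 ≡ 5^2 = 25 ≡ 25 (mod 197)
5^4 = (5^2)^2 ≡ 25^2 = 625 ≡ 34 (mod 197)
5^5 = 5^4 · 5^1 ≡ 34 · 5 ≡ 170 (mod 197).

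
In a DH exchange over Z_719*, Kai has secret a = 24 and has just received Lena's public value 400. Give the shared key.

169

Shared key K = 400^24 mod 719.
400^1 ≡ 400 (mod 719)
400^2 = (400^1)^2 ≡ 400^2 = 160000 ≡ 382 (mod 719)
400^4 = (400^2)^2 ≡ 382^2 = 145924 ≡ 686 (mod 719)
400^8 = (400^4)^2 ≡ 686^2 = 470596 ≡ 370 (mod 719)
400^16 = (400^8)^2 ≡ 370^2 = 136900 ≡ 290 (mod 719)
400^24 = 400^16 · 400^8 ≡ 290 · 370 ≡ 169 (mod 719).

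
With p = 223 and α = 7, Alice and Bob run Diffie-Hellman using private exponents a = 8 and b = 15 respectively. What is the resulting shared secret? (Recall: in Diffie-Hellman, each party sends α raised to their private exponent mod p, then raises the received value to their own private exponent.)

196

Bob sends B = α^b mod p = 7^15 mod 223.
7^1 ≡ 7 (mod 223)
7^2 = (7^1)^2 ≡ 7^2 = 49 ≡ 49 (mod 223)
7^4 = (7^2)^2 ≡ 49^2 = 2401 ≡ 171 (mod 223)
7^8 = (7^4)^2 ≡ 171^2 = 29241 ≡ 28 (mod 223)
7^15 = 7^8 · 7^4 · 7^2 · 7^1 ≡ 28 · 171 · 49 · 7 ≡ 112 (mod 223).
So B = 112. Alice then computes K = B^a mod p = 112^8 mod 223.
112^1 ≡ 112 (mod 223)
112^2 = (112^1)^2 ≡ 112^2 = 12544 ≡ 56 (mod 223)
112^4 = (112^2)^2 ≡ 56^2 = 3136 ≡ 14 (mod 223)
112^8 = (112^4)^2 ≡ 14^2 = 196 ≡ 196 (mod 223)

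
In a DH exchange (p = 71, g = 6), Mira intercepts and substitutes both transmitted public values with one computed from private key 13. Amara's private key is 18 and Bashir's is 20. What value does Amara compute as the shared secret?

Amara receives Mira's public value M = 6^13 mod 71 instead of the honest one.
6^1 ≡ 6 (mod 71)
6^2 = (6^1)^2 ≡ 6^2 = 36 ≡ 36 (mod 71)
6^4 = (6^2)^2 ≡ 36^2 = 1296 ≡ 18 (mod 71)
6^8 = (6^4)^2 ≡ 18^2 = 324 ≡ 40 (mod 71)
6^13 = 6^8 · 6^4 · 6^1 ≡ 40 · 18 · 6 ≡ 60 (mod 71).
So M = 60. Amara computes K = M^18 mod 71.
60^1 ≡ 60 (mod 71)
60^2 = (60^1)^2 ≡ 60^2 = 3600 ≡ 50 (mod 71)
60^4 = (60^2)^2 ≡ 50^2 = 2500 ≡ 15 (mod 71)
60^8 = (60^4)^2 ≡ 15^2 = 225 ≡ 12 (mod 71)
60^16 = (60^8)^2 ≡ 12^2 = 144 ≡ 2 (mod 71)
60^18 = 60^16 · 60^2 ≡ 2 · 50 ≡ 29 (mod 71).

29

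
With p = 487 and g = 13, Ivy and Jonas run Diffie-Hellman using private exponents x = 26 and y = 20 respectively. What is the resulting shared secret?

171

Ivy sends A = g^x mod p = 13^26 mod 487.
13^1 ≡ 13 (mod 487)
13^2 = (13^1)^2 ≡ 13^2 = 169 ≡ 169 (mod 487)
13^4 = (13^2)^2 ≡ 169^2 = 28561 ≡ 315 (mod 487)
13^8 = (13^4)^2 ≡ 315^2 = 99225 ≡ 364 (mod 487)
13^16 = (13^8)^2 ≡ 364^2 = 132496 ≡ 32 (mod 487)
13^26 = 13^16 · 13^8 · 13^2 ≡ 32 · 364 · 169 ≡ 58 (mod 487).
So A = 58. Jonas then computes K = A^y mod p = 58^20 mod 487.
58^1 ≡ 58 (mod 487)
58^2 = (58^1)^2 ≡ 58^2 = 3364 ≡ 442 (mod 487)
58^4 = (58^2)^2 ≡ 442^2 = 195364 ≡ 77 (mod 487)
58^8 = (58^4)^2 ≡ 77^2 = 5929 ≡ 85 (mod 487)
58^16 = (58^8)^2 ≡ 85^2 = 7225 ≡ 407 (mod 487)
58^20 = 58^16 · 58^4 ≡ 407 · 77 ≡ 171 (mod 487).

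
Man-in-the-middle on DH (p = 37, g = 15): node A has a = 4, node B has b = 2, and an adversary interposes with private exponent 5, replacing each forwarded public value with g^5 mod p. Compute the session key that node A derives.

34

Node A receives an adversary's public value M = 15^5 mod 37 instead of the honest one.
15^1 ≡ 15 (mod 37)
15^2 = (15^1)^2 ≡ 15^2 = 225 ≡ 3 (mod 37)
15^4 = (15^2)^2 ≡ 3^2 = 9 ≡ 9 (mod 37)
15^5 = 15^4 · 15^1 ≡ 9 · 15 ≡ 24 (mod 37).
So M = 24. Node A computes K = M^4 mod 37.
24^1 ≡ 24 (mod 37)
24^2 = (24^1)^2 ≡ 24^2 = 576 ≡ 21 (mod 37)
24^4 = (24^2)^2 ≡ 21^2 = 441 ≡ 34 (mod 37)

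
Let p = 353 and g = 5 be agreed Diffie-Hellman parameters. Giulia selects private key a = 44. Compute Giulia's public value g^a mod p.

70

Public value = 5^44 mod 353.
5^1 ≡ 5 (mod 353)
5^2 = (5^1)^2 ≡ 5^2 = 25 ≡ 25 (mod 353)
5^4 = (5^2)^2 ≡ 25^2 = 625 ≡ 272 (mod 353)
5^8 = (5^4)^2 ≡ 272^2 = 73984 ≡ 207 (mod 353)
5^16 = (5^8)^2 ≡ 207^2 = 42849 ≡ 136 (mod 353)
5^32 = (5^16)^2 ≡ 136^2 = 18496 ≡ 140 (mod 353)
5^44 = 5^32 · 5^8 · 5^4 ≡ 140 · 207 · 272 ≡ 70 (mod 353).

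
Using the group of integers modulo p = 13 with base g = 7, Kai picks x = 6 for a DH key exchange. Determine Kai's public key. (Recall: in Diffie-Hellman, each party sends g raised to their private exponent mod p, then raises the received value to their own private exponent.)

12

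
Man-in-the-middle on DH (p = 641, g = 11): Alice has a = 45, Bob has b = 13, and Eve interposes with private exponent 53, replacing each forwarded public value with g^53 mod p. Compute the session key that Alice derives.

Alice receives Eve's public value M = 11^53 mod 641 instead of the honest one.
11^1 ≡ 11 (mod 641)
11^2 = (11^1)^2 ≡ 11^2 = 121 ≡ 121 (mod 641)
11^4 = (11^2)^2 ≡ 121^2 = 14641 ≡ 539 (mod 641)
11^8 = (11^4)^2 ≡ 539^2 = 290521 ≡ 148 (mod 641)
11^16 = (11^8)^2 ≡ 148^2 = 21904 ≡ 110 (mod 641)
11^32 = (11^16)^2 ≡ 110^2 = 12100 ≡ 562 (mod 641)
11^53 = 11^32 · 11^16 · 11^4 · 11^1 ≡ 562 · 110 · 539 · 11 ≡ 570 (mod 641).
So M = 570. Alice computes K = M^45 mod 641.
570^1 ≡ 570 (mod 641)
570^2 = (570^1)^2 ≡ 570^2 = 324900 ≡ 554 (mod 641)
570^4 = (570^2)^2 ≡ 554^2 = 306916 ≡ 518 (mod 641)
570^8 = (570^4)^2 ≡ 518^2 = 268324 ≡ 386 (mod 641)
570^16 = (570^8)^2 ≡ 386^2 = 148996 ≡ 284 (mod 641)
570^32 = (570^16)^2 ≡ 284^2 = 80656 ≡ 531 (mod 641)
570^45 = 570^32 · 570^8 · 570^4 · 570^1 ≡ 531 · 386 · 518 · 570 ≡ 577 (mod 641).

577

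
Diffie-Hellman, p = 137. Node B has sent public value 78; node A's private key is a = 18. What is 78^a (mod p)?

59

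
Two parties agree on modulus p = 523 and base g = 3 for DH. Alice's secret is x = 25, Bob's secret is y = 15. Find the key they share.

58

Bob sends B = g^y mod p = 3^15 mod 523.
3^1 ≡ 3 (mod 523)
3^2 = (3^1)^2 ≡ 3^2 = 9 ≡ 9 (mod 523)
3^4 = (3^2)^2 ≡ 9^2 = 81 ≡ 81 (mod 523)
3^8 = (3^4)^2 ≡ 81^2 = 6561 ≡ 285 (mod 523)
3^15 = 3^8 · 3^4 · 3^2 · 3^1 ≡ 285 · 81 · 9 · 3 ≡ 402 (mod 523).
So B = 402. Alice then computes K = B^x mod p = 402^25 mod 523.
402^1 ≡ 402 (mod 523)
402^2 = (402^1)^2 ≡ 402^2 = 161604 ≡ 520 (mod 523)
402^4 = (402^2)^2 ≡ 520^2 = 270400 ≡ 9 (mod 523)
402^8 = (402^4)^2 ≡ 9^2 = 81 ≡ 81 (mod 523)
402^16 = (402^8)^2 ≡ 81^2 = 6561 ≡ 285 (mod 523)
402^25 = 402^16 · 402^8 · 402^1 ≡ 285 · 81 · 402 ≡ 58 (mod 523).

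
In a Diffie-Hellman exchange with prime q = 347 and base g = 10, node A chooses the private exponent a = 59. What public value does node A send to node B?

Public value = 10^59 (mod 347).
10^1 ≡ 10 (mod 347)
10^2 = (10^1)^2 ≡ 10^2 = 100 ≡ 100 (mod 347)
10^4 = (10^2)^2 ≡ 100^2 = 10000 ≡ 284 (mod 347)
10^8 = (10^4)^2 ≡ 284^2 = 80656 ≡ 152 (mod 347)
10^16 = (10^8)^2 ≡ 152^2 = 23104 ≡ 202 (mod 347)
10^32 = (10^16)^2 ≡ 202^2 = 40804 ≡ 205 (mod 347)
10^59 = 10^32 · 10^16 · 10^8 · 10^2 · 10^1 ≡ 205 · 202 · 152 · 100 · 10 ≡ 250 (mod 347).

250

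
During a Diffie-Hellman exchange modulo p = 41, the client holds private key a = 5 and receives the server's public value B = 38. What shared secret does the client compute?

Shared key K = 38^5 mod 41.
38^1 ≡ 38 (mod 41)
38^2 = (38^1)^2 ≡ 38^2 = 1444 ≡ 9 (mod 41)
38^4 = (38^2)^2 ≡ 9^2 = 81 ≡ 40 (mod 41)
38^5 = 38^4 · 38^1 ≡ 40 · 38 ≡ 3 (mod 41).

3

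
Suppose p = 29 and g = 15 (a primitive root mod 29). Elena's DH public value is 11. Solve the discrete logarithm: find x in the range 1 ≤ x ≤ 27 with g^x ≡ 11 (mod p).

3

Try successive powers of 15 modulo 29:
15^1 ≡ 15
15^2 ≡ 22
15^3 ≡ 11
Found: x = 3.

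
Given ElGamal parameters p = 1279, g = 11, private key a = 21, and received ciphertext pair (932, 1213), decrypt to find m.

700

Shared mask s = c₁^a mod p = 932^21 mod 1279.
932^1 ≡ 932 (mod 1279)
932^2 = (932^1)^2 ≡ 932^2 = 868624 ≡ 183 (mod 1279)
932^4 = (932^2)^2 ≡ 183^2 = 33489 ≡ 235 (mod 1279)
932^8 = (932^4)^2 ≡ 235^2 = 55225 ≡ 228 (mod 1279)
932^16 = (932^8)^2 ≡ 228^2 = 51984 ≡ 824 (mod 1279)
932^21 = 932^16 · 932^4 · 932^1 ≡ 824 · 235 · 932 ≡ 464 (mod 1279).
So s = 464; s⁻¹ ≡ 532 (mod 1279).
m = c₂ · s⁻¹ mod 1279 = 1213 · 532 mod 1279 = 700.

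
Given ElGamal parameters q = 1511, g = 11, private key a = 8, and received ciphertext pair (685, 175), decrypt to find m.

398

Shared mask s = c₁^a mod q = 685^8 mod 1511.
685^1 ≡ 685 (mod 1511)
685^2 = (685^1)^2 ≡ 685^2 = 469225 ≡ 815 (mod 1511)
685^4 = (685^2)^2 ≡ 815^2 = 664225 ≡ 896 (mod 1511)
685^8 = (685^4)^2 ≡ 896^2 = 802816 ≡ 475 (mod 1511)
So s = 475; s⁻¹ ≡ 1142 (mod 1511).
m = c₂ · s⁻¹ mod 1511 = 175 · 1142 mod 1511 = 398.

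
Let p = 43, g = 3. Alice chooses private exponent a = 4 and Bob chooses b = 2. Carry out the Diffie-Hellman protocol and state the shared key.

25

Bob sends B = g^b mod p = 3^2 mod 43.
3^1 ≡ 3 (mod 43)
3^2 = (3^1)^2 ≡ 3^2 = 9 ≡ 9 (mod 43)
So B = 9. Alice then computes K = B^a mod p = 9^4 mod 43.
9^1 ≡ 9 (mod 43)
9^2 = (9^1)^2 ≡ 9^2 = 81 ≡ 38 (mod 43)
9^4 = (9^2)^2 ≡ 38^2 = 1444 ≡ 25 (mod 43)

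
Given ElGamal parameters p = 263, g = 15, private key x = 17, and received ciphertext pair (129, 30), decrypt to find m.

63

Shared mask s = c₁^x mod p = 129^17 mod 263.
129^1 ≡ 129 (mod 263)
129^2 = (129^1)^2 ≡ 129^2 = 16641 ≡ 72 (mod 263)
129^4 = (129^2)^2 ≡ 72^2 = 5184 ≡ 187 (mod 263)
129^8 = (129^4)^2 ≡ 187^2 = 34969 ≡ 253 (mod 263)
129^16 = (129^8)^2 ≡ 253^2 = 64009 ≡ 100 (mod 263)
129^17 = 129^16 · 129^1 ≡ 100 · 129 ≡ 13 (mod 263).
So s = 13; s⁻¹ ≡ 81 (mod 263).
m = c₂ · s⁻¹ mod 263 = 30 · 81 mod 263 = 63.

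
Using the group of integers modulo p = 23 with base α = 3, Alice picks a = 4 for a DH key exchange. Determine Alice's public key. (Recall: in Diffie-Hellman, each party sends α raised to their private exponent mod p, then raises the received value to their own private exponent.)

12

Public value = 3^4 mod 23.
3^1 ≡ 3 (mod 23)
3^2 = (3^1)^2 ≡ 3^2 = 9 ≡ 9 (mod 23)
3^4 = (3^2)^2 ≡ 9^2 = 81 ≡ 12 (mod 23)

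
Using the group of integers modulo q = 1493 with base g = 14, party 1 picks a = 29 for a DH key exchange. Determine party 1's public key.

594

Public value = 14^29 mod 1493.
14^1 ≡ 14 (mod 1493)
14^2 = (14^1)^2 ≡ 14^2 = 196 ≡ 196 (mod 1493)
14^4 = (14^2)^2 ≡ 196^2 = 38416 ≡ 1091 (mod 1493)
14^8 = (14^4)^2 ≡ 1091^2 = 1190281 ≡ 360 (mod 1493)
14^16 = (14^8)^2 ≡ 360^2 = 129600 ≡ 1202 (mod 1493)
14^29 = 14^16 · 14^8 · 14^4 · 14^1 ≡ 1202 · 360 · 1091 · 14 ≡ 594 (mod 1493).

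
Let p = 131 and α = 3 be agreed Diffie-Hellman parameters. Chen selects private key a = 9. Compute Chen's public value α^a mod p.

Public value = 3^9 mod 131.
3^1 ≡ 3 (mod 131)
3^2 = (3^1)^2 ≡ 3^2 = 9 ≡ 9 (mod 131)
3^4 = (3^2)^2 ≡ 9^2 = 81 ≡ 81 (mod 131)
3^8 = (3^4)^2 ≡ 81^2 = 6561 ≡ 11 (mod 131)
3^9 = 3^8 · 3^1 ≡ 11 · 3 ≡ 33 (mod 131).

33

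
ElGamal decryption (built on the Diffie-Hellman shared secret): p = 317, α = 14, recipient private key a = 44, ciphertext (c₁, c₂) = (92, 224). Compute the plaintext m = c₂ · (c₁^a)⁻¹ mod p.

Shared mask s = c₁^a mod p = 92^44 mod 317.
92^1 ≡ 92 (mod 317)
92^2 = (92^1)^2 ≡ 92^2 = 8464 ≡ 222 (mod 317)
92^4 = (92^2)^2 ≡ 222^2 = 49284 ≡ 149 (mod 317)
92^8 = (92^4)^2 ≡ 149^2 = 22201 ≡ 11 (mod 317)
92^16 = (92^8)^2 ≡ 11^2 = 121 ≡ 121 (mod 317)
92^32 = (92^16)^2 ≡ 121^2 = 14641 ≡ 59 (mod 317)
92^44 = 92^32 · 92^8 · 92^4 ≡ 59 · 11 · 149 ≡ 16 (mod 317).
So s = 16; s⁻¹ ≡ 218 (mod 317).
m = c₂ · s⁻¹ mod 317 = 224 · 218 mod 317 = 14.

14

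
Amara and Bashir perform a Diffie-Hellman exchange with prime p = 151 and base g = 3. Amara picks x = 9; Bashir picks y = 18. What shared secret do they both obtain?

72

Amara sends A = g^x mod p = 3^9 mod 151.
3^1 ≡ 3 (mod 151)
3^2 = (3^1)^2 ≡ 3^2 = 9 ≡ 9 (mod 151)
3^4 = (3^2)^2 ≡ 9^2 = 81 ≡ 81 (mod 151)
3^8 = (3^4)^2 ≡ 81^2 = 6561 ≡ 68 (mod 151)
3^9 = 3^8 · 3^1 ≡ 68 · 3 ≡ 53 (mod 151).
So A = 53. Bashir then computes K = A^y mod p = 53^18 mod 151.
53^1 ≡ 53 (mod 151)
53^2 = (53^1)^2 ≡ 53^2 = 2809 ≡ 91 (mod 151)
53^4 = (53^2)^2 ≡ 91^2 = 8281 ≡ 127 (mod 151)
53^8 = (53^4)^2 ≡ 127^2 = 16129 ≡ 123 (mod 151)
53^16 = (53^8)^2 ≡ 123^2 = 15129 ≡ 29 (mod 151)
53^18 = 53^16 · 53^2 ≡ 29 · 91 ≡ 72 (mod 151).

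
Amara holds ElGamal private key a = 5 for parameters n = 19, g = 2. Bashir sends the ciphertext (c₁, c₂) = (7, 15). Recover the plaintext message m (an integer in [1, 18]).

10

Shared mask s = c₁^a mod n = 7^5 mod 19.
7^1 ≡ 7 (mod 19)
7^2 = (7^1)^2 ≡ 7^2 = 49 ≡ 11 (mod 19)
7^4 = (7^2)^2 ≡ 11^2 = 121 ≡ 7 (mod 19)
7^5 = 7^4 · 7^1 ≡ 7 · 7 ≡ 11 (mod 19).
So s = 11; s⁻¹ ≡ 7 (mod 19).
m = c₂ · s⁻¹ mod 19 = 15 · 7 mod 19 = 10.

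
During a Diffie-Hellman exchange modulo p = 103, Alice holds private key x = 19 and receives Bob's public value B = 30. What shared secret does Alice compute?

76

Shared key K = 30^19 mod 103.
30^1 ≡ 30 (mod 103)
30^2 = (30^1)^2 ≡ 30^2 = 900 ≡ 76 (mod 103)
30^4 = (30^2)^2 ≡ 76^2 = 5776 ≡ 8 (mod 103)
30^8 = (30^4)^2 ≡ 8^2 = 64 ≡ 64 (mod 103)
30^16 = (30^8)^2 ≡ 64^2 = 4096 ≡ 79 (mod 103)
30^19 = 30^16 · 30^2 · 30^1 ≡ 79 · 76 · 30 ≡ 76 (mod 103).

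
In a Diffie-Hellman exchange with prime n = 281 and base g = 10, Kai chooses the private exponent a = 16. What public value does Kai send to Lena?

181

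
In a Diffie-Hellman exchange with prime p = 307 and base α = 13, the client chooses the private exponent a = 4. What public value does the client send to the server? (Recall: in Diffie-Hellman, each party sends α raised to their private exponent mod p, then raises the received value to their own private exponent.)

Public value = 13^4 mod 307.
13^1 ≡ 13 (mod 307)
13^2 = (13^1)^2 ≡ 13^2 = 169 ≡ 169 (mod 307)
13^4 = (13^2)^2 ≡ 169^2 = 28561 ≡ 10 (mod 307)

10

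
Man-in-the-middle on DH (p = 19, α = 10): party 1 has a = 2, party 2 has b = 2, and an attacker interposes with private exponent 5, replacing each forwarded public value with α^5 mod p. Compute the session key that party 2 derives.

9

Party 2 receives an attacker's public value M = 10^5 mod 19 instead of the honest one.
10^1 ≡ 10 (mod 19)
10^2 = (10^1)^2 ≡ 10^2 = 100 ≡ 5 (mod 19)
10^4 = (10^2)^2 ≡ 5^2 = 25 ≡ 6 (mod 19)
10^5 = 10^4 · 10^1 ≡ 6 · 10 ≡ 3 (mod 19).
So M = 3. Party 2 computes K = M^2 mod 19.
3^1 ≡ 3 (mod 19)
3^2 = (3^1)^2 ≡ 3^2 = 9 ≡ 9 (mod 19)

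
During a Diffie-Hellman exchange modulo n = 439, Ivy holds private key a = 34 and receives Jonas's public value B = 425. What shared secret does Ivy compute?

Shared key K = 425^34 mod 439.
425^1 ≡ 425 (mod 439)
425^2 = (425^1)^2 ≡ 425^2 = 180625 ≡ 196 (mod 439)
425^4 = (425^2)^2 ≡ 196^2 = 38416 ≡ 223 (mod 439)
425^8 = (425^4)^2 ≡ 223^2 = 49729 ≡ 122 (mod 439)
425^16 = (425^8)^2 ≡ 122^2 = 14884 ≡ 397 (mod 439)
425^32 = (425^16)^2 ≡ 397^2 = 157609 ≡ 8 (mod 439)
425^34 = 425^32 · 425^2 ≡ 8 · 196 ≡ 251 (mod 439).

251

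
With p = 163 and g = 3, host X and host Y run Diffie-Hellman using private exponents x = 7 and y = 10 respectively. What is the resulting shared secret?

24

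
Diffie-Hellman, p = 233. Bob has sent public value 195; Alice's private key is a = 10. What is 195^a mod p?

63

Shared key K = 195^10 mod 233.
195^1 ≡ 195 (mod 233)
195^2 = (195^1)^2 ≡ 195^2 = 38025 ≡ 46 (mod 233)
195^4 = (195^2)^2 ≡ 46^2 = 2116 ≡ 19 (mod 233)
195^8 = (195^4)^2 ≡ 19^2 = 361 ≡ 128 (mod 233)
195^10 = 195^8 · 195^2 ≡ 128 · 46 ≡ 63 (mod 233).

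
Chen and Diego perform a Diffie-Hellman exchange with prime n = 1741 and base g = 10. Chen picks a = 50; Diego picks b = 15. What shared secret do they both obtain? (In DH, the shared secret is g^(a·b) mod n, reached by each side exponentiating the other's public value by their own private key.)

1136

Chen sends A = g^a mod n = 10^50 mod 1741.
10^1 ≡ 10 (mod 1741)
10^2 = (10^1)^2 ≡ 10^2 = 100 ≡ 100 (mod 1741)
10^4 = (10^2)^2 ≡ 100^2 = 10000 ≡ 1295 (mod 1741)
10^8 = (10^4)^2 ≡ 1295^2 = 1677025 ≡ 442 (mod 1741)
10^16 = (10^8)^2 ≡ 442^2 = 195364 ≡ 372 (mod 1741)
10^32 = (10^16)^2 ≡ 372^2 = 138384 ≡ 845 (mod 1741)
10^50 = 10^32 · 10^16 · 10^2 ≡ 845 · 372 · 100 ≡ 245 (mod 1741).
So A = 245. Diego then computes K = A^b mod n = 245^15 mod 1741.
245^1 ≡ 245 (mod 1741)
245^2 = (245^1)^2 ≡ 245^2 = 60025 ≡ 831 (mod 1741)
245^4 = (245^2)^2 ≡ 831^2 = 690561 ≡ 1125 (mod 1741)
245^8 = (245^4)^2 ≡ 1125^2 = 1265625 ≡ 1659 (mod 1741)
245^15 = 245^8 · 245^4 · 245^2 · 245^1 ≡ 1659 · 1125 · 831 · 245 ≡ 1136 (mod 1741).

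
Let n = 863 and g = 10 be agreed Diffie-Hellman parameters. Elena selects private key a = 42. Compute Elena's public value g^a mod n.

Public value = 10^42 mod 863.
10^1 ≡ 10 (mod 863)
10^2 = (10^1)^2 ≡ 10^2 = 100 ≡ 100 (mod 863)
10^4 = (10^2)^2 ≡ 100^2 = 10000 ≡ 507 (mod 863)
10^8 = (10^4)^2 ≡ 507^2 = 257049 ≡ 738 (mod 863)
10^16 = (10^8)^2 ≡ 738^2 = 544644 ≡ 91 (mod 863)
10^32 = (10^16)^2 ≡ 91^2 = 8281 ≡ 514 (mod 863)
10^42 = 10^32 · 10^8 · 10^2 ≡ 514 · 738 · 100 ≡ 35 (mod 863).

35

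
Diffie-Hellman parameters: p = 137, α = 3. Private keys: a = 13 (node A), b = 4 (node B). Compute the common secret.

Node A sends A = α^a mod p = 3^13 mod 137.
3^1 ≡ 3 (mod 137)
3^2 = (3^1)^2 ≡ 3^2 = 9 ≡ 9 (mod 137)
3^4 = (3^2)^2 ≡ 9^2 = 81 ≡ 81 (mod 137)
3^8 = (3^4)^2 ≡ 81^2 = 6561 ≡ 122 (mod 137)
3^13 = 3^8 · 3^4 · 3^1 ≡ 122 · 81 · 3 ≡ 54 (mod 137).
So A = 54. Node B then computes K = A^b mod p = 54^4 mod 137.
54^1 ≡ 54 (mod 137)
54^2 = (54^1)^2 ≡ 54^2 = 2916 ≡ 39 (mod 137)
54^4 = (54^2)^2 ≡ 39^2 = 1521 ≡ 14 (mod 137)

14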